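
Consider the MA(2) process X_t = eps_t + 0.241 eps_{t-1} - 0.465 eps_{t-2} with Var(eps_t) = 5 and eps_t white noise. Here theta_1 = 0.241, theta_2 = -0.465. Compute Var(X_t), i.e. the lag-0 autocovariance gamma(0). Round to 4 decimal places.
\gamma(0) = 6.3715

For an MA(q) process X_t = eps_t + sum_i theta_i eps_{t-i} with
Var(eps_t) = sigma^2, the variance is
  gamma(0) = sigma^2 * (1 + sum_i theta_i^2).
  sum_i theta_i^2 = (0.241)^2 + (-0.465)^2 = 0.058081 + 0.216225 = 0.274306.
  gamma(0) = 5 * (1 + 0.274306) = 5 * 1.274306 = 6.37153, which rounds to 6.3715.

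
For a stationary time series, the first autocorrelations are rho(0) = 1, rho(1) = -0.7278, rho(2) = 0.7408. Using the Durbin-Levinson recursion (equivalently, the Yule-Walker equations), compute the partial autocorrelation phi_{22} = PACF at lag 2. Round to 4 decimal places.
\phi_{22} = 0.4489

The PACF at lag k is phi_{kk}, the last component of the solution
to the Yule-Walker system G_k phi = r_k where
  (G_k)_{ij} = rho(|i - j|), (r_k)_i = rho(i), i,j = 1..k.
Equivalently, Durbin-Levinson gives phi_{kk} iteratively:
  phi_{11} = rho(1)
  phi_{kk} = [rho(k) - sum_{j=1..k-1} phi_{k-1,j} rho(k-j)]
            / [1 - sum_{j=1..k-1} phi_{k-1,j} rho(j)],
  phi_{k,j} = phi_{k-1,j} - phi_{kk} phi_{k-1,k-j},  j = 1..k-1.
Step k = 1:
  phi_11 = rho(1) = -0.7278.
Step k = 2:
  phi_22 = [rho(2) - phi_11 rho(1)] / [1 - phi_11 rho(1)] = [0.7408 - (-0.7278)(-0.7278)] / [1 - (-0.7278)(-0.7278)]
         = 0.21110716 / 0.47030716 = 0.4489.
Therefore phi_{22} = 0.4489.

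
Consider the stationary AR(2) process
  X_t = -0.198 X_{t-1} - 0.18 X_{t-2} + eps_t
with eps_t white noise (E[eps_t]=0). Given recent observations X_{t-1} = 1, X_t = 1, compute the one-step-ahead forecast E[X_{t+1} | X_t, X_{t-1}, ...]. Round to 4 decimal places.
E[X_{t+1} \mid \mathcal F_t] = -0.3780

For an AR(p) model X_t = c + sum_i phi_i X_{t-i} + eps_t, the
one-step-ahead conditional mean is
  E[X_{t+1} | X_t, ...] = c + sum_i phi_i X_{t+1-i}.
Substitute known values:
  E[X_{t+1} | ...] = (-0.198) * (1) + (-0.18) * (1)
                   = -0.3780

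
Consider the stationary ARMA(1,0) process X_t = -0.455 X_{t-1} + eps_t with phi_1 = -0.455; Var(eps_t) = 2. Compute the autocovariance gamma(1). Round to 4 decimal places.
\gamma(1) = -1.1476

Multiply the model equation by X_{t-k} and take expectations. With theta_0 = psi_0 = 1 and psi_j the MA(infinity) weights, this gives
  gamma(k) - sum_i phi_i gamma(k-i) = c_k,
  c_k = sigma^2 * sum_{j=k..q} theta_j psi_{j-k}   (c_k = 0 for k > q),
using gamma(-m) = gamma(m).
Pure AR (q = 0): c_0 = sigma^2 = 2, c_k = 0 for k >= 1.
Equations for k = 0 and k = 1 (AR order 1):
  gamma(0) = phi_1 gamma(1) + c_0
  gamma(1) = phi_1 gamma(0) + c_1
Substituting the second into the first: gamma(0) (1 - phi_1^2) = c_0 + phi_1 c_1, so
  gamma(0) = c_0 / (1 - phi_1^2) = 2 / (1 - (-0.455)^2) = 2 / 0.792975 = 2.522148.
  gamma(1) = phi_1 gamma(0) = (-0.455)(2.522148) = -1.147577.
Therefore gamma(1) = -1.1476 (to 4 decimal places).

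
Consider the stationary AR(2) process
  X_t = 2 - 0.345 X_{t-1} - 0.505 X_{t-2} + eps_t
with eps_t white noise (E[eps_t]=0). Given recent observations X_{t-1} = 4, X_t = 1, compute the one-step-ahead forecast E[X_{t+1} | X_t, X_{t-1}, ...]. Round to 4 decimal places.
E[X_{t+1} \mid \mathcal F_t] = -0.3650

For an AR(p) model X_t = c + sum_i phi_i X_{t-i} + eps_t, the
one-step-ahead conditional mean is
  E[X_{t+1} | X_t, ...] = c + sum_i phi_i X_{t+1-i}.
Substitute known values:
  E[X_{t+1} | ...] = 2 + (-0.345) * (1) + (-0.505) * (4)
                   = -0.3650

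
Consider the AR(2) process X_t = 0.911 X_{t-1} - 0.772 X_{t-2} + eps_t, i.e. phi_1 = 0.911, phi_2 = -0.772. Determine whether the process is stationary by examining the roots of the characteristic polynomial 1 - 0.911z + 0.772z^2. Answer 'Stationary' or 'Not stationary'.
\text{Stationary}

The AR(p) characteristic polynomial is P(z) = 1 - 0.911z + 0.772z^2.
Stationarity requires all roots to lie outside the unit circle, i.e. |z| > 1 for every root.
Set 1 + (-0.911) z + (0.772) z^2 = 0, i.e. a z^2 + b z + c = 0 with a = 0.772, b = -0.911, c = 1.
Discriminant D = b^2 - 4ac = (-0.911)^2 - 4*(0.772)*1 = 0.829921 - (3.088) = -2.258079.
D < 0, so the roots are the complex-conjugate pair z = (-b +/- i sqrt(-D)) / (2a) = 0.59 +/- 0.9732i.
For a conjugate pair |z|^2 = z * conj(z) = (product of roots) = c/a = 1/(0.772) = 1.295337, so |z| = sqrt(1.295337) = 1.1381 for both roots.
Moduli of all roots: 1.1381, 1.1381.
All moduli strictly greater than 1? Yes.
Verdict: Stationary.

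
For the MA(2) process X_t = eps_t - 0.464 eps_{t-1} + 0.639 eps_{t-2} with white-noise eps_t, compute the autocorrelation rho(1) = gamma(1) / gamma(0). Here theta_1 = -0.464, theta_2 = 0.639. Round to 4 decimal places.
\rho(1) = -0.4684

For an MA(q) process with theta_0 = 1, the autocovariance is
  gamma(k) = sigma^2 * sum_{i=0..q-k} theta_i * theta_{i+k},
and rho(k) = gamma(k) / gamma(0). Sigma^2 cancels.
  numerator   = (1)*(-0.464) + (-0.464)*(0.639) = -0.760496.
  denominator = (1)^2 + (-0.464)^2 + (0.639)^2 = 1.623617.
  rho(1) = -0.760496 / 1.623617 = -0.4684.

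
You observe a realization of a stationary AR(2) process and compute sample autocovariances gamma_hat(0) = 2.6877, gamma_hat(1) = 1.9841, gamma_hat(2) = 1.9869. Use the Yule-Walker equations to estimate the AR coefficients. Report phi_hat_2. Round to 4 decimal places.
\hat\phi_{2} = 0.4270

The Yule-Walker equations for an AR(p) process read, in matrix form,
  Gamma_p phi = r_p,   with   (Gamma_p)_{ij} = gamma(|i - j|),
                       (r_p)_i = gamma(i),   i,j = 1..p.
Substitute the sample gammas (Toeplitz matrix and right-hand side of size 2):
  Gamma_p = [[2.6877, 1.9841], [1.9841, 2.6877]]
  r_p     = [1.9841, 1.9869]
Written out:
  2.6877 phi_1 + 1.9841 phi_2 = 1.9841
  1.9841 phi_1 + 2.6877 phi_2 = 1.9869
Solve by Cramer's rule:
  det = gamma(0)^2 - gamma(1)^2 = (2.6877)^2 - (1.9841)^2 = 7.22373129 - 3.93665281 = 3.28707848
  phi_hat_1 = [gamma(1) gamma(0) - gamma(1) gamma(2)] / det = [(1.9841)(2.6877) - (1.9841)(1.9869)] / 3.28707848 = 1.39045728 / 3.28707848 = 0.423
  phi_hat_2 = [gamma(0) gamma(2) - gamma(1)^2] / det = [(2.6877)(1.9869) - (1.9841)^2] / 3.28707848 = 1.40353832 / 3.28707848 = 0.427
So phi_hat = [0.4230, 0.4270].
Therefore phi_hat_2 = 0.4270.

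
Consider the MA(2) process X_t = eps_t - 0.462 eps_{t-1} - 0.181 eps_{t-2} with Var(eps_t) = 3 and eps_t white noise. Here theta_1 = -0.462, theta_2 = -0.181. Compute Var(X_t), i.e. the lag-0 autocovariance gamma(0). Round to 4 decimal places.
\gamma(0) = 3.7386

For an MA(q) process X_t = eps_t + sum_i theta_i eps_{t-i} with
Var(eps_t) = sigma^2, the variance is
  gamma(0) = sigma^2 * (1 + sum_i theta_i^2).
  sum_i theta_i^2 = (-0.462)^2 + (-0.181)^2 = 0.213444 + 0.032761 = 0.246205.
  gamma(0) = 3 * (1 + 0.246205) = 3 * 1.246205 = 3.738615, which rounds to 3.7386.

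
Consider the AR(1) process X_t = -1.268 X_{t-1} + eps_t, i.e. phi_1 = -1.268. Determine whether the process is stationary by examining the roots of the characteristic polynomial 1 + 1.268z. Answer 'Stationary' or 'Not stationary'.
\text{Not stationary}

The AR(p) characteristic polynomial is P(z) = 1 + 1.268z.
Stationarity requires all roots to lie outside the unit circle, i.e. |z| > 1 for every root.
This is linear in z: 1 + (1.268) z = 0  =>  z = -1/(1.268) = -0.788644,  |z| = 0.788644.
Moduli of all roots: 0.7886.
All moduli strictly greater than 1? No.
Verdict: Not stationary.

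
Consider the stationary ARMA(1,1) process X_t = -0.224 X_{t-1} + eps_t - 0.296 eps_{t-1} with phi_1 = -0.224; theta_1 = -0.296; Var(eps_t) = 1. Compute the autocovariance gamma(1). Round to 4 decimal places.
\gamma(1) = -0.5838

Multiply the model equation by X_{t-k} and take expectations. With theta_0 = psi_0 = 1 and psi_j the MA(infinity) weights, this gives
  gamma(k) - sum_i phi_i gamma(k-i) = c_k,
  c_k = sigma^2 * sum_{j=k..q} theta_j psi_{j-k}   (c_k = 0 for k > q),
using gamma(-m) = gamma(m).
psi-weights needed (psi_j = theta_j + sum_i phi_i psi_{j-i}):
  psi_1 = theta_1 + phi_1 = -0.296 + (-0.224) = -0.52
Right-hand sides:
  c_0 = sigma^2 (1 + theta_1 psi_1) = 1 * (1 + (-0.296)(-0.52)) = 1 * 1.15392 = 1.15392
  c_1 = sigma^2 theta_1 = 1 * (-0.296) = -0.296
  c_2 = 0
Equations for k = 0 and k = 1 (AR order 1):
  gamma(0) = phi_1 gamma(1) + c_0
  gamma(1) = phi_1 gamma(0) + c_1
Substituting the second into the first: gamma(0) (1 - phi_1^2) = c_0 + phi_1 c_1, so
  gamma(0) = (c_0 + phi_1 c_1) / (1 - phi_1^2) = (1.15392 + (-0.224)(-0.296)) / (1 - (-0.224)^2) = 1.220224 / 0.949824 = 1.284684.
  gamma(1) = phi_1 gamma(0) + c_1 = (-0.224)(1.284684) + (-0.296) = -0.583769.
Therefore gamma(1) = -0.5838 (to 4 decimal places).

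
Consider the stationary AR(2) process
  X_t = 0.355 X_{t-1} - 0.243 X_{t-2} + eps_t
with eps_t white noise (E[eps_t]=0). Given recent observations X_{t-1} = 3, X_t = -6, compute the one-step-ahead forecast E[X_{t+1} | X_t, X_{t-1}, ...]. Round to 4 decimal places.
E[X_{t+1} \mid \mathcal F_t] = -2.8590

For an AR(p) model X_t = c + sum_i phi_i X_{t-i} + eps_t, the
one-step-ahead conditional mean is
  E[X_{t+1} | X_t, ...] = c + sum_i phi_i X_{t+1-i}.
Substitute known values:
  E[X_{t+1} | ...] = (0.355) * (-6) + (-0.243) * (3)
                   = -2.8590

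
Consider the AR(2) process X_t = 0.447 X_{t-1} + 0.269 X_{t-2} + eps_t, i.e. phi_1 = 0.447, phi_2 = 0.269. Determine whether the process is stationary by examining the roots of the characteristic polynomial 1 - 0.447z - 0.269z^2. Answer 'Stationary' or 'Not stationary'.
\text{Stationary}

The AR(p) characteristic polynomial is P(z) = 1 - 0.447z - 0.269z^2.
Stationarity requires all roots to lie outside the unit circle, i.e. |z| > 1 for every root.
Set 1 + (-0.447) z + (-0.269) z^2 = 0, i.e. a z^2 + b z + c = 0 with a = -0.269, b = -0.447, c = 1.
Discriminant D = b^2 - 4ac = (-0.447)^2 - 4*(-0.269)*1 = 0.199809 - (-1.076) = 1.275809.
D >= 0, so the roots are real: z = (-b +/- sqrt(D)) / (2a) = (0.447 +/- 1.129517) / (-0.538).
  z_1 = (0.447 + 1.129517) / (-0.538) = -2.9303,   |z_1| = 2.9303.
  z_2 = (0.447 - 1.129517) / (-0.538) = 1.2686,   |z_2| = 1.2686.
Moduli of all roots: 2.9303, 1.2686.
All moduli strictly greater than 1? Yes.
Verdict: Stationary.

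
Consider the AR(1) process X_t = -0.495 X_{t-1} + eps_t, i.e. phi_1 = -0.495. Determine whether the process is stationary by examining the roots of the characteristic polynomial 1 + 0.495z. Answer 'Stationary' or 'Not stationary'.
\text{Stationary}

The AR(p) characteristic polynomial is P(z) = 1 + 0.495z.
Stationarity requires all roots to lie outside the unit circle, i.e. |z| > 1 for every root.
This is linear in z: 1 + (0.495) z = 0  =>  z = -1/(0.495) = -2.020202,  |z| = 2.020202.
Moduli of all roots: 2.0202.
All moduli strictly greater than 1? Yes.
Verdict: Stationary.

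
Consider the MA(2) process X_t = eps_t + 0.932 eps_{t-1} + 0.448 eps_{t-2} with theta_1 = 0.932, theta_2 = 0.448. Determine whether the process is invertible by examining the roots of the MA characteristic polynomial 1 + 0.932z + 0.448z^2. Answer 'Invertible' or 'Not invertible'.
\text{Invertible}

The MA(q) characteristic polynomial is P(z) = 1 + 0.932z + 0.448z^2.
Invertibility requires all roots to lie outside the unit circle, i.e. |z| > 1 for every root.
Set 1 + (0.932) z + (0.448) z^2 = 0, i.e. a z^2 + b z + c = 0 with a = 0.448, b = 0.932, c = 1.
Discriminant D = b^2 - 4ac = (0.932)^2 - 4*(0.448)*1 = 0.868624 - (1.792) = -0.923376.
D < 0, so the roots are the complex-conjugate pair z = (-b +/- i sqrt(-D)) / (2a) = -1.0402 +/- 1.0725i.
For a conjugate pair |z|^2 = z * conj(z) = (product of roots) = c/a = 1/(0.448) = 2.232143, so |z| = sqrt(2.232143) = 1.494 for both roots.
Moduli of all roots: 1.4940, 1.4940.
All moduli strictly greater than 1? Yes.
Verdict: Invertible.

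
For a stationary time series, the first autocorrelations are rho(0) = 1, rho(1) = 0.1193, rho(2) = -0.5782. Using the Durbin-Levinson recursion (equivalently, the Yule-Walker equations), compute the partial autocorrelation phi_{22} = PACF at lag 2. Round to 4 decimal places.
\phi_{22} = -0.6010

The PACF at lag k is phi_{kk}, the last component of the solution
to the Yule-Walker system G_k phi = r_k where
  (G_k)_{ij} = rho(|i - j|), (r_k)_i = rho(i), i,j = 1..k.
Equivalently, Durbin-Levinson gives phi_{kk} iteratively:
  phi_{11} = rho(1)
  phi_{kk} = [rho(k) - sum_{j=1..k-1} phi_{k-1,j} rho(k-j)]
            / [1 - sum_{j=1..k-1} phi_{k-1,j} rho(j)],
  phi_{k,j} = phi_{k-1,j} - phi_{kk} phi_{k-1,k-j},  j = 1..k-1.
Step k = 1:
  phi_11 = rho(1) = 0.1193.
Step k = 2:
  phi_22 = [rho(2) - phi_11 rho(1)] / [1 - phi_11 rho(1)] = [-0.5782 - (0.1193)(0.1193)] / [1 - (0.1193)(0.1193)]
         = -0.59243249 / 0.98576751 = -0.601.
Therefore phi_{22} = -0.6010.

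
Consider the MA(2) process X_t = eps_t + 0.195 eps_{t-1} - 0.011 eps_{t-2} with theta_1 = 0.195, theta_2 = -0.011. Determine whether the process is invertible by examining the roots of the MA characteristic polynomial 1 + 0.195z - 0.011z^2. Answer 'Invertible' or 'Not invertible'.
\text{Invertible}

The MA(q) characteristic polynomial is P(z) = 1 + 0.195z - 0.011z^2.
Invertibility requires all roots to lie outside the unit circle, i.e. |z| > 1 for every root.
Set 1 + (0.195) z + (-0.011) z^2 = 0, i.e. a z^2 + b z + c = 0 with a = -0.011, b = 0.195, c = 1.
Discriminant D = b^2 - 4ac = (0.195)^2 - 4*(-0.011)*1 = 0.038025 - (-0.044) = 0.082025.
D >= 0, so the roots are real: z = (-b +/- sqrt(D)) / (2a) = (-0.195 +/- 0.2864) / (-0.022).
  z_1 = (-0.195 + 0.2864) / (-0.022) = -4.1545,   |z_1| = 4.1545.
  z_2 = (-0.195 - 0.2864) / (-0.022) = 21.8818,   |z_2| = 21.8818.
Moduli of all roots: 4.1545, 21.8818.
All moduli strictly greater than 1? Yes.
Verdict: Invertible.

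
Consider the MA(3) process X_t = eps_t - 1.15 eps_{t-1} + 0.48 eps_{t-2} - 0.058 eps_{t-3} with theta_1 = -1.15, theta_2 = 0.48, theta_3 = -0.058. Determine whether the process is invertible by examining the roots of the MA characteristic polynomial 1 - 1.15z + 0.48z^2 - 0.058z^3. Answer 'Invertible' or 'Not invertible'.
\text{Invertible}

The MA(q) characteristic polynomial is P(z) = 1 - 1.15z + 0.48z^2 - 0.058z^3.
Invertibility requires all roots to lie outside the unit circle, i.e. |z| > 1 for every root.
Degree 3: look for a simple real root z0 first, then factor out (1 - z/z0) and solve the remaining quadratic.
Testing z0 = 5: P(5) = 1 + (-1.15)(5) + (0.48)(5)^2 + (-0.058)(5)^3
  = 1 + (-5.75) + (12) + (-7.25) = 0.  So z_0 = 5 is a root, |z_0| = 5.
Divide out the factor (1 - 0.2 z) = (1 - z/z0) (since 1/z0 = 0.2):
  P(z) = (1 - 0.2 z)(1 + (-0.95) z + (0.29) z^2)
  [check: z-coef -0.95 - (0.2) = -1.15; z^2-coef 0.29 - (0.2)(-0.95) = 0.48; z^3-coef -(0.2)(0.29) = -0.058.]
Remaining roots from the quadratic factor 1 + (-0.95) z + (0.29) z^2:
  Set 1 + (-0.95) z + (0.29) z^2 = 0, i.e. a z^2 + b z + c = 0 with a = 0.29, b = -0.95, c = 1.
  Discriminant D = b^2 - 4ac = (-0.95)^2 - 4*(0.29)*1 = 0.9025 - (1.16) = -0.2575.
  D < 0, so the roots are the complex-conjugate pair z = (-b +/- i sqrt(-D)) / (2a) = 1.6379 +/- 0.8749i.
  For a conjugate pair |z|^2 = z * conj(z) = (product of roots) = c/a = 1/(0.29) = 3.448276, so |z| = sqrt(3.448276) = 1.857 for both roots.
Moduli of all roots: 5.0000, 1.8570, 1.8570.
All moduli strictly greater than 1? Yes.
Verdict: Invertible.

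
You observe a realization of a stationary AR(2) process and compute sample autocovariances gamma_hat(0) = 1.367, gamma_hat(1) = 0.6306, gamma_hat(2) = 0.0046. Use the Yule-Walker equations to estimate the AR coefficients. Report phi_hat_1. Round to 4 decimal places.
\hat\phi_{1} = 0.5840

The Yule-Walker equations for an AR(p) process read, in matrix form,
  Gamma_p phi = r_p,   with   (Gamma_p)_{ij} = gamma(|i - j|),
                       (r_p)_i = gamma(i),   i,j = 1..p.
Substitute the sample gammas (Toeplitz matrix and right-hand side of size 2):
  Gamma_p = [[1.367, 0.6306], [0.6306, 1.367]]
  r_p     = [0.6306, 0.0046]
Written out:
  1.367 phi_1 + 0.6306 phi_2 = 0.6306
  0.6306 phi_1 + 1.367 phi_2 = 0.0046
Solve by Cramer's rule:
  det = gamma(0)^2 - gamma(1)^2 = (1.367)^2 - (0.6306)^2 = 1.868689 - 0.39765636 = 1.47103264
  phi_hat_1 = [gamma(1) gamma(0) - gamma(1) gamma(2)] / det = [(0.6306)(1.367) - (0.6306)(0.0046)] / 1.47103264 = 0.85912944 / 1.47103264 = 0.584
  phi_hat_2 = [gamma(0) gamma(2) - gamma(1)^2] / det = [(1.367)(0.0046) - (0.6306)^2] / 1.47103264 = -0.39136816 / 1.47103264 = -0.266
So phi_hat = [0.5840, -0.2660].
Therefore phi_hat_1 = 0.5840.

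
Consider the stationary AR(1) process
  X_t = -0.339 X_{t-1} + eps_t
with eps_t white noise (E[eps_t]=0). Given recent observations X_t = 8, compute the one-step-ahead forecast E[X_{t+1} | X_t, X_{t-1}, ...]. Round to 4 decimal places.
E[X_{t+1} \mid \mathcal F_t] = -2.7120

For an AR(p) model X_t = c + sum_i phi_i X_{t-i} + eps_t, the
one-step-ahead conditional mean is
  E[X_{t+1} | X_t, ...] = c + sum_i phi_i X_{t+1-i}.
Substitute known values:
  E[X_{t+1} | ...] = (-0.339) * (8)
                   = -2.7120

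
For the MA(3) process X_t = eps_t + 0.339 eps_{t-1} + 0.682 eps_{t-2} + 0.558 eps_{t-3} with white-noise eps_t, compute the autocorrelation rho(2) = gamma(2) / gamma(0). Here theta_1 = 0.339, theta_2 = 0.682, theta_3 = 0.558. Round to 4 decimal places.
\rho(2) = 0.4606

For an MA(q) process with theta_0 = 1, the autocovariance is
  gamma(k) = sigma^2 * sum_{i=0..q-k} theta_i * theta_{i+k},
and rho(k) = gamma(k) / gamma(0). Sigma^2 cancels.
  numerator   = (1)*(0.682) + (0.339)*(0.558) = 0.871162.
  denominator = (1)^2 + (0.339)^2 + (0.682)^2 + (0.558)^2 = 1.891409.
  rho(2) = 0.871162 / 1.891409 = 0.4606.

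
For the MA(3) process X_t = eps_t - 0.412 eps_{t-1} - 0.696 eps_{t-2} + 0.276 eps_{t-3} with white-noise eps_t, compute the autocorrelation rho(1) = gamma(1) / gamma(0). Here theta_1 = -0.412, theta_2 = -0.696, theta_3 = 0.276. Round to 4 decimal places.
\rho(1) = -0.1834

For an MA(q) process with theta_0 = 1, the autocovariance is
  gamma(k) = sigma^2 * sum_{i=0..q-k} theta_i * theta_{i+k},
and rho(k) = gamma(k) / gamma(0). Sigma^2 cancels.
  numerator   = (1)*(-0.412) + (-0.412)*(-0.696) + (-0.696)*(0.276) = -0.317344.
  denominator = (1)^2 + (-0.412)^2 + (-0.696)^2 + (0.276)^2 = 1.730336.
  rho(1) = -0.317344 / 1.730336 = -0.1834.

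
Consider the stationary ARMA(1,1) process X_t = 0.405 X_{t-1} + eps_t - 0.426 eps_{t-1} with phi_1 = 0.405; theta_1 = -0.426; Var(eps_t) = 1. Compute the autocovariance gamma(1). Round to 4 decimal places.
\gamma(1) = -0.0208

Multiply the model equation by X_{t-k} and take expectations. With theta_0 = psi_0 = 1 and psi_j the MA(infinity) weights, this gives
  gamma(k) - sum_i phi_i gamma(k-i) = c_k,
  c_k = sigma^2 * sum_{j=k..q} theta_j psi_{j-k}   (c_k = 0 for k > q),
using gamma(-m) = gamma(m).
psi-weights needed (psi_j = theta_j + sum_i phi_i psi_{j-i}):
  psi_1 = theta_1 + phi_1 = -0.426 + (0.405) = -0.021
Right-hand sides:
  c_0 = sigma^2 (1 + theta_1 psi_1) = 1 * (1 + (-0.426)(-0.021)) = 1 * 1.008946 = 1.008946
  c_1 = sigma^2 theta_1 = 1 * (-0.426) = -0.426
  c_2 = 0
Equations for k = 0 and k = 1 (AR order 1):
  gamma(0) = phi_1 gamma(1) + c_0
  gamma(1) = phi_1 gamma(0) + c_1
Substituting the second into the first: gamma(0) (1 - phi_1^2) = c_0 + phi_1 c_1, so
  gamma(0) = (c_0 + phi_1 c_1) / (1 - phi_1^2) = (1.008946 + (0.405)(-0.426)) / (1 - (0.405)^2) = 0.836416 / 0.835975 = 1.000528.
  gamma(1) = phi_1 gamma(0) + c_1 = (0.405)(1.000528) + (-0.426) = -0.020786.
Therefore gamma(1) = -0.0208 (to 4 decimal places).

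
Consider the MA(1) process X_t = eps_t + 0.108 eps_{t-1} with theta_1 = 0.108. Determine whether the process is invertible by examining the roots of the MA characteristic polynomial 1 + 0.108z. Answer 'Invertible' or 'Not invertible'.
\text{Invertible}

The MA(q) characteristic polynomial is P(z) = 1 + 0.108z.
Invertibility requires all roots to lie outside the unit circle, i.e. |z| > 1 for every root.
This is linear in z: 1 + (0.108) z = 0  =>  z = -1/(0.108) = -9.259259,  |z| = 9.259259.
Moduli of all roots: 9.2593.
All moduli strictly greater than 1? Yes.
Verdict: Invertible.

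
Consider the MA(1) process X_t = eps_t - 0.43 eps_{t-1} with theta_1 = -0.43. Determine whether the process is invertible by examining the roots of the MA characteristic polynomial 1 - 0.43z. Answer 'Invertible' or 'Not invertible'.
\text{Invertible}

The MA(q) characteristic polynomial is P(z) = 1 - 0.43z.
Invertibility requires all roots to lie outside the unit circle, i.e. |z| > 1 for every root.
This is linear in z: 1 + (-0.43) z = 0  =>  z = -1/(-0.43) = 2.325581,  |z| = 2.325581.
Moduli of all roots: 2.3256.
All moduli strictly greater than 1? Yes.
Verdict: Invertible.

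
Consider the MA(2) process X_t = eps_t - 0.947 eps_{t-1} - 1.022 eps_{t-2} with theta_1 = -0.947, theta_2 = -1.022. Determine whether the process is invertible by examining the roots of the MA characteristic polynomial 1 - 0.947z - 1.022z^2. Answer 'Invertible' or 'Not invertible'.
\text{Not invertible}

The MA(q) characteristic polynomial is P(z) = 1 - 0.947z - 1.022z^2.
Invertibility requires all roots to lie outside the unit circle, i.e. |z| > 1 for every root.
Set 1 + (-0.947) z + (-1.022) z^2 = 0, i.e. a z^2 + b z + c = 0 with a = -1.022, b = -0.947, c = 1.
Discriminant D = b^2 - 4ac = (-0.947)^2 - 4*(-1.022)*1 = 0.896809 - (-4.088) = 4.984809.
D >= 0, so the roots are real: z = (-b +/- sqrt(D)) / (2a) = (0.947 +/- 2.232669) / (-2.044).
  z_1 = (0.947 + 2.232669) / (-2.044) = -1.5556,   |z_1| = 1.5556.
  z_2 = (0.947 - 2.232669) / (-2.044) = 0.629,   |z_2| = 0.629.
Moduli of all roots: 1.5556, 0.6290.
All moduli strictly greater than 1? No.
Verdict: Not invertible.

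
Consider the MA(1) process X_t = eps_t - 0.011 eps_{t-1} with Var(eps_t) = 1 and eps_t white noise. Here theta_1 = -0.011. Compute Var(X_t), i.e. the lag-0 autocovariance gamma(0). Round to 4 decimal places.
\gamma(0) = 1.0001

For an MA(q) process X_t = eps_t + sum_i theta_i eps_{t-i} with
Var(eps_t) = sigma^2, the variance is
  gamma(0) = sigma^2 * (1 + sum_i theta_i^2).
  sum_i theta_i^2 = (-0.011)^2 = 0.000121.
  gamma(0) = 1 * (1 + 0.000121) = 1 * 1.000121 = 1.000121, which rounds to 1.0001.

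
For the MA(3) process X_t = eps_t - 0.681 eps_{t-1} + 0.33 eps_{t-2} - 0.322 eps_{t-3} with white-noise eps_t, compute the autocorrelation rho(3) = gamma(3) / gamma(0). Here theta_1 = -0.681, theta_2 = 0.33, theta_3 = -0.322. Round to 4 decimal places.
\rho(3) = -0.1921

For an MA(q) process with theta_0 = 1, the autocovariance is
  gamma(k) = sigma^2 * sum_{i=0..q-k} theta_i * theta_{i+k},
and rho(k) = gamma(k) / gamma(0). Sigma^2 cancels.
  numerator   = (1)*(-0.322) = -0.322.
  denominator = (1)^2 + (-0.681)^2 + (0.33)^2 + (-0.322)^2 = 1.676345.
  rho(3) = -0.322 / 1.676345 = -0.1921.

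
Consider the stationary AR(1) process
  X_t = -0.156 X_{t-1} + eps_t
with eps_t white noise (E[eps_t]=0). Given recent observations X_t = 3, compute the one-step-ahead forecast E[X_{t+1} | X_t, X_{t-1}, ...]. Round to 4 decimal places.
E[X_{t+1} \mid \mathcal F_t] = -0.4680

For an AR(p) model X_t = c + sum_i phi_i X_{t-i} + eps_t, the
one-step-ahead conditional mean is
  E[X_{t+1} | X_t, ...] = c + sum_i phi_i X_{t+1-i}.
Substitute known values:
  E[X_{t+1} | ...] = (-0.156) * (3)
                   = -0.4680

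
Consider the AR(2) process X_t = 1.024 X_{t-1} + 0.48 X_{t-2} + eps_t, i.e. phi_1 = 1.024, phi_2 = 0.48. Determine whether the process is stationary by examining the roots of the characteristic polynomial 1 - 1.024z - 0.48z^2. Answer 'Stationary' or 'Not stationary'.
\text{Not stationary}

The AR(p) characteristic polynomial is P(z) = 1 - 1.024z - 0.48z^2.
Stationarity requires all roots to lie outside the unit circle, i.e. |z| > 1 for every root.
Set 1 + (-1.024) z + (-0.48) z^2 = 0, i.e. a z^2 + b z + c = 0 with a = -0.48, b = -1.024, c = 1.
Discriminant D = b^2 - 4ac = (-1.024)^2 - 4*(-0.48)*1 = 1.048576 - (-1.92) = 2.968576.
D >= 0, so the roots are real: z = (-b +/- sqrt(D)) / (2a) = (1.024 +/- 1.722956) / (-0.96).
  z_1 = (1.024 + 1.722956) / (-0.96) = -2.8614,   |z_1| = 2.8614.
  z_2 = (1.024 - 1.722956) / (-0.96) = 0.7281,   |z_2| = 0.7281.
Moduli of all roots: 2.8614, 0.7281.
All moduli strictly greater than 1? No.
Verdict: Not stationary.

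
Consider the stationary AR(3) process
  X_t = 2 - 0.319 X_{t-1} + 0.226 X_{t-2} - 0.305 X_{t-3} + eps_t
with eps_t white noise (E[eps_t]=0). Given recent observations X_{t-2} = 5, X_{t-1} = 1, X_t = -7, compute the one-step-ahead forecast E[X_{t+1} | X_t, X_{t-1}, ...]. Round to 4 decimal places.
E[X_{t+1} \mid \mathcal F_t] = 2.9340

For an AR(p) model X_t = c + sum_i phi_i X_{t-i} + eps_t, the
one-step-ahead conditional mean is
  E[X_{t+1} | X_t, ...] = c + sum_i phi_i X_{t+1-i}.
Substitute known values:
  E[X_{t+1} | ...] = 2 + (-0.319) * (-7) + (0.226) * (1) + (-0.305) * (5)
                   = 2.9340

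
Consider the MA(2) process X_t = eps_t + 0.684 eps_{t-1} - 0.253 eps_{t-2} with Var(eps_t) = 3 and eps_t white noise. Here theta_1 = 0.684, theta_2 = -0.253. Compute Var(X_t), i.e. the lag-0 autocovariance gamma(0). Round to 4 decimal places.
\gamma(0) = 4.5956

For an MA(q) process X_t = eps_t + sum_i theta_i eps_{t-i} with
Var(eps_t) = sigma^2, the variance is
  gamma(0) = sigma^2 * (1 + sum_i theta_i^2).
  sum_i theta_i^2 = (0.684)^2 + (-0.253)^2 = 0.467856 + 0.064009 = 0.531865.
  gamma(0) = 3 * (1 + 0.531865) = 3 * 1.531865 = 4.595595, which rounds to 4.5956.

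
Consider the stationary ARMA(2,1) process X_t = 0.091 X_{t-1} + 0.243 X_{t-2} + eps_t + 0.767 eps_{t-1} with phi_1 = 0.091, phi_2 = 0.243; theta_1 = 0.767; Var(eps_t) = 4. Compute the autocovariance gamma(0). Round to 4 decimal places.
\gamma(0) = 7.6462

Multiply the model equation by X_{t-k} and take expectations. With theta_0 = psi_0 = 1 and psi_j the MA(infinity) weights, this gives
  gamma(k) - sum_i phi_i gamma(k-i) = c_k,
  c_k = sigma^2 * sum_{j=k..q} theta_j psi_{j-k}   (c_k = 0 for k > q),
using gamma(-m) = gamma(m).
psi-weights needed (psi_j = theta_j + sum_i phi_i psi_{j-i}):
  psi_1 = theta_1 + phi_1 = 0.767 + (0.091) = 0.858
Right-hand sides:
  c_0 = sigma^2 (1 + theta_1 psi_1) = 4 * (1 + (0.767)(0.858)) = 4 * 1.658086 = 6.632344
  c_1 = sigma^2 theta_1 = 4 * (0.767) = 3.068
  c_2 = 0
Equations for k = 0, 1, 2 (AR order 2, c_2 = 0):
  (E0) gamma(0) = phi_1 gamma(1) + phi_2 gamma(2) + c_0
  (E1) gamma(1) = phi_1 gamma(0) + phi_2 gamma(1) + c_1
  (E2) gamma(2) = phi_1 gamma(1) + phi_2 gamma(0)
From (E1): gamma(1) = A gamma(0) + B with
  A = phi_1 / (1 - phi_2) = 0.091 / 0.757 = 0.120211,   B = c_1 / (1 - phi_2) = 3.068 / 0.757 = 4.05284.
Insert (E2) into (E0): gamma(0) (1 - phi_2^2) = phi_1 (1 + phi_2) gamma(1) + c_0.
  phi_1 (1 + phi_2) = (0.091)(1.243) = 0.113113,   1 - phi_2^2 = 0.940951.
Replace gamma(1) by A gamma(0) + B and collect gamma(0):
  gamma(0) [0.940951 - (0.113113)(0.120211)] = (0.113113)(4.05284) + 6.632344
  gamma(0) * 0.927354 = 7.090773
  gamma(0) = 7.090773 / 0.927354 = 7.646246.
Therefore gamma(0) = 7.6462 (to 4 decimal places).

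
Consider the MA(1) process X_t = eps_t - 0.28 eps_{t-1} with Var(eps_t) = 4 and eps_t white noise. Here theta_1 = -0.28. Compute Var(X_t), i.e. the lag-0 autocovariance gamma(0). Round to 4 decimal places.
\gamma(0) = 4.3136

For an MA(q) process X_t = eps_t + sum_i theta_i eps_{t-i} with
Var(eps_t) = sigma^2, the variance is
  gamma(0) = sigma^2 * (1 + sum_i theta_i^2).
  sum_i theta_i^2 = (-0.28)^2 = 0.0784.
  gamma(0) = 4 * (1 + 0.0784) = 4 * 1.0784 = 4.3136.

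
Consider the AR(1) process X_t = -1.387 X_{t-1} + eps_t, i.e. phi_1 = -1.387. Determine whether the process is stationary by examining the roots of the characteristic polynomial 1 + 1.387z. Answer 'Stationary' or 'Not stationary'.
\text{Not stationary}

The AR(p) characteristic polynomial is P(z) = 1 + 1.387z.
Stationarity requires all roots to lie outside the unit circle, i.e. |z| > 1 for every root.
This is linear in z: 1 + (1.387) z = 0  =>  z = -1/(1.387) = -0.720981,  |z| = 0.720981.
Moduli of all roots: 0.7210.
All moduli strictly greater than 1? No.
Verdict: Not stationary.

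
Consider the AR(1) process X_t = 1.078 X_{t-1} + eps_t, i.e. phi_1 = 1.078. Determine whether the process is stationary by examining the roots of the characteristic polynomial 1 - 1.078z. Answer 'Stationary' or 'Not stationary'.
\text{Not stationary}

The AR(p) characteristic polynomial is P(z) = 1 - 1.078z.
Stationarity requires all roots to lie outside the unit circle, i.e. |z| > 1 for every root.
This is linear in z: 1 + (-1.078) z = 0  =>  z = -1/(-1.078) = 0.927644,  |z| = 0.927644.
Moduli of all roots: 0.9276.
All moduli strictly greater than 1? No.
Verdict: Not stationary.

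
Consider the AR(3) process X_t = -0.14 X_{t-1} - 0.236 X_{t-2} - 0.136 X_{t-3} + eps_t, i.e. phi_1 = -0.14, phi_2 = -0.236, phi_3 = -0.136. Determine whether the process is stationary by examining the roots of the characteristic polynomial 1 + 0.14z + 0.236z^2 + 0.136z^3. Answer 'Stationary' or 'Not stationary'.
\text{Stationary}

The AR(p) characteristic polynomial is P(z) = 1 + 0.14z + 0.236z^2 + 0.136z^3.
Stationarity requires all roots to lie outside the unit circle, i.e. |z| > 1 for every root.
Degree 3: look for a simple real root z0 first, then factor out (1 - z/z0) and solve the remaining quadratic.
Testing z0 = -2.5: P(-2.5) = 1 + (0.14)(-2.5) + (0.236)(-2.5)^2 + (0.136)(-2.5)^3
  = 1 + (-0.35) + (1.475) + (-2.125) = 0.  So z_0 = -2.5 is a root, |z_0| = 2.5.
Divide out the factor (1 + 0.4 z) = (1 - z/z0) (since 1/z0 = -0.4):
  P(z) = (1 + 0.4 z)(1 + (-0.26) z + (0.34) z^2)
  [check: z-coef -0.26 - (-0.4) = 0.14; z^2-coef 0.34 - (-0.4)(-0.26) = 0.236; z^3-coef -(-0.4)(0.34) = 0.136.]
Remaining roots from the quadratic factor 1 + (-0.26) z + (0.34) z^2:
  Set 1 + (-0.26) z + (0.34) z^2 = 0, i.e. a z^2 + b z + c = 0 with a = 0.34, b = -0.26, c = 1.
  Discriminant D = b^2 - 4ac = (-0.26)^2 - 4*(0.34)*1 = 0.0676 - (1.36) = -1.2924.
  D < 0, so the roots are the complex-conjugate pair z = (-b +/- i sqrt(-D)) / (2a) = 0.3824 +/- 1.6718i.
  For a conjugate pair |z|^2 = z * conj(z) = (product of roots) = c/a = 1/(0.34) = 2.941176, so |z| = sqrt(2.941176) = 1.715 for both roots.
Moduli of all roots: 2.5000, 1.7150, 1.7150.
All moduli strictly greater than 1? Yes.
Verdict: Stationary.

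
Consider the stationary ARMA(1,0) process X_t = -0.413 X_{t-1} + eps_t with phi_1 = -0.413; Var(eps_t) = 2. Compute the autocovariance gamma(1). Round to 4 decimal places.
\gamma(1) = -0.9959

Multiply the model equation by X_{t-k} and take expectations. With theta_0 = psi_0 = 1 and psi_j the MA(infinity) weights, this gives
  gamma(k) - sum_i phi_i gamma(k-i) = c_k,
  c_k = sigma^2 * sum_{j=k..q} theta_j psi_{j-k}   (c_k = 0 for k > q),
using gamma(-m) = gamma(m).
Pure AR (q = 0): c_0 = sigma^2 = 2, c_k = 0 for k >= 1.
Equations for k = 0 and k = 1 (AR order 1):
  gamma(0) = phi_1 gamma(1) + c_0
  gamma(1) = phi_1 gamma(0) + c_1
Substituting the second into the first: gamma(0) (1 - phi_1^2) = c_0 + phi_1 c_1, so
  gamma(0) = c_0 / (1 - phi_1^2) = 2 / (1 - (-0.413)^2) = 2 / 0.829431 = 2.411292.
  gamma(1) = phi_1 gamma(0) = (-0.413)(2.411292) = -0.995863.
Therefore gamma(1) = -0.9959 (to 4 decimal places).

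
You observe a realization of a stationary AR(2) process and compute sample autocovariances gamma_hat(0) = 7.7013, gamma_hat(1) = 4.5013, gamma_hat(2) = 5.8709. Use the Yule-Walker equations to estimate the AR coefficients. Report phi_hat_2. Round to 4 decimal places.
\hat\phi_{2} = 0.6390

The Yule-Walker equations for an AR(p) process read, in matrix form,
  Gamma_p phi = r_p,   with   (Gamma_p)_{ij} = gamma(|i - j|),
                       (r_p)_i = gamma(i),   i,j = 1..p.
Substitute the sample gammas (Toeplitz matrix and right-hand side of size 2):
  Gamma_p = [[7.7013, 4.5013], [4.5013, 7.7013]]
  r_p     = [4.5013, 5.8709]
Written out:
  7.7013 phi_1 + 4.5013 phi_2 = 4.5013
  4.5013 phi_1 + 7.7013 phi_2 = 5.8709
Solve by Cramer's rule:
  det = gamma(0)^2 - gamma(1)^2 = (7.7013)^2 - (4.5013)^2 = 59.31002169 - 20.26170169 = 39.04832
  phi_hat_1 = [gamma(1) gamma(0) - gamma(1) gamma(2)] / det = [(4.5013)(7.7013) - (4.5013)(5.8709)] / 39.04832 = 8.23917952 / 39.04832 = 0.211
  phi_hat_2 = [gamma(0) gamma(2) - gamma(1)^2] / det = [(7.7013)(5.8709) - (4.5013)^2] / 39.04832 = 24.95186048 / 39.04832 = 0.639
So phi_hat = [0.2110, 0.6390].
Therefore phi_hat_2 = 0.6390.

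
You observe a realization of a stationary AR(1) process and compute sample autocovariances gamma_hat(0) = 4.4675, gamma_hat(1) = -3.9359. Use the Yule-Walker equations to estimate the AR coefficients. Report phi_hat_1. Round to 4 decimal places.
\hat\phi_{1} = -0.8810

The Yule-Walker equations for an AR(p) process read, in matrix form,
  Gamma_p phi = r_p,   with   (Gamma_p)_{ij} = gamma(|i - j|),
                       (r_p)_i = gamma(i),   i,j = 1..p.
Substitute the sample gammas (Toeplitz matrix and right-hand side of size 1):
  Gamma_p = [[4.4675]]
  r_p     = [-3.9359]
With p = 1 this is the single equation gamma(0) phi_1 = gamma(1):
  phi_hat_1 = gamma(1) / gamma(0) = -3.9359 / 4.4675 = -0.8810.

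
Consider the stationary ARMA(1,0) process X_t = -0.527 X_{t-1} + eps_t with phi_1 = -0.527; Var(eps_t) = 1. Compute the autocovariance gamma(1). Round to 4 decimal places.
\gamma(1) = -0.7296

Multiply the model equation by X_{t-k} and take expectations. With theta_0 = psi_0 = 1 and psi_j the MA(infinity) weights, this gives
  gamma(k) - sum_i phi_i gamma(k-i) = c_k,
  c_k = sigma^2 * sum_{j=k..q} theta_j psi_{j-k}   (c_k = 0 for k > q),
using gamma(-m) = gamma(m).
Pure AR (q = 0): c_0 = sigma^2 = 1, c_k = 0 for k >= 1.
Equations for k = 0 and k = 1 (AR order 1):
  gamma(0) = phi_1 gamma(1) + c_0
  gamma(1) = phi_1 gamma(0) + c_1
Substituting the second into the first: gamma(0) (1 - phi_1^2) = c_0 + phi_1 c_1, so
  gamma(0) = c_0 / (1 - phi_1^2) = 1 / (1 - (-0.527)^2) = 1 / 0.722271 = 1.384522.
  gamma(1) = phi_1 gamma(0) = (-0.527)(1.384522) = -0.729643.
Therefore gamma(1) = -0.7296 (to 4 decimal places).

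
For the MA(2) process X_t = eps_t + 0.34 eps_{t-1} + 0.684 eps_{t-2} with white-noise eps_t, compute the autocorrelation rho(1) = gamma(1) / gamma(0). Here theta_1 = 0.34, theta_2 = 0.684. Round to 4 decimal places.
\rho(1) = 0.3616

For an MA(q) process with theta_0 = 1, the autocovariance is
  gamma(k) = sigma^2 * sum_{i=0..q-k} theta_i * theta_{i+k},
and rho(k) = gamma(k) / gamma(0). Sigma^2 cancels.
  numerator   = (1)*(0.34) + (0.34)*(0.684) = 0.57256.
  denominator = (1)^2 + (0.34)^2 + (0.684)^2 = 1.583456.
  rho(1) = 0.57256 / 1.583456 = 0.3616.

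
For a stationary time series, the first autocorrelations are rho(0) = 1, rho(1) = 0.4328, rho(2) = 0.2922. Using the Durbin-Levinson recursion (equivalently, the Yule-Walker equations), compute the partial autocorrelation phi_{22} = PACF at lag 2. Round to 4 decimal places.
\phi_{22} = 0.1291

The PACF at lag k is phi_{kk}, the last component of the solution
to the Yule-Walker system G_k phi = r_k where
  (G_k)_{ij} = rho(|i - j|), (r_k)_i = rho(i), i,j = 1..k.
Equivalently, Durbin-Levinson gives phi_{kk} iteratively:
  phi_{11} = rho(1)
  phi_{kk} = [rho(k) - sum_{j=1..k-1} phi_{k-1,j} rho(k-j)]
            / [1 - sum_{j=1..k-1} phi_{k-1,j} rho(j)],
  phi_{k,j} = phi_{k-1,j} - phi_{kk} phi_{k-1,k-j},  j = 1..k-1.
Step k = 1:
  phi_11 = rho(1) = 0.4328.
Step k = 2:
  phi_22 = [rho(2) - phi_11 rho(1)] / [1 - phi_11 rho(1)] = [0.2922 - (0.4328)(0.4328)] / [1 - (0.4328)(0.4328)]
         = 0.10488416 / 0.81268416 = 0.1291.
Therefore phi_{22} = 0.1291.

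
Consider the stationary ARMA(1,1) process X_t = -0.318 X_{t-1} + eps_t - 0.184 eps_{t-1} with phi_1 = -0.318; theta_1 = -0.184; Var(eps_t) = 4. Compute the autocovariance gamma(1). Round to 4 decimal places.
\gamma(1) = -2.3646

Multiply the model equation by X_{t-k} and take expectations. With theta_0 = psi_0 = 1 and psi_j the MA(infinity) weights, this gives
  gamma(k) - sum_i phi_i gamma(k-i) = c_k,
  c_k = sigma^2 * sum_{j=k..q} theta_j psi_{j-k}   (c_k = 0 for k > q),
using gamma(-m) = gamma(m).
psi-weights needed (psi_j = theta_j + sum_i phi_i psi_{j-i}):
  psi_1 = theta_1 + phi_1 = -0.184 + (-0.318) = -0.502
Right-hand sides:
  c_0 = sigma^2 (1 + theta_1 psi_1) = 4 * (1 + (-0.184)(-0.502)) = 4 * 1.092368 = 4.369472
  c_1 = sigma^2 theta_1 = 4 * (-0.184) = -0.736
  c_2 = 0
Equations for k = 0 and k = 1 (AR order 1):
  gamma(0) = phi_1 gamma(1) + c_0
  gamma(1) = phi_1 gamma(0) + c_1
Substituting the second into the first: gamma(0) (1 - phi_1^2) = c_0 + phi_1 c_1, so
  gamma(0) = (c_0 + phi_1 c_1) / (1 - phi_1^2) = (4.369472 + (-0.318)(-0.736)) / (1 - (-0.318)^2) = 4.60352 / 0.898876 = 5.121418.
  gamma(1) = phi_1 gamma(0) + c_1 = (-0.318)(5.121418) + (-0.736) = -2.364611.
Therefore gamma(1) = -2.3646 (to 4 decimal places).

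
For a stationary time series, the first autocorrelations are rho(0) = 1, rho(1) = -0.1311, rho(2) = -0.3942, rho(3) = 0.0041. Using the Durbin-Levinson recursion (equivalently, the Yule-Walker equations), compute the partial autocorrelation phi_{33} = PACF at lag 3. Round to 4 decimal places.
\phi_{33} = -0.1531

The PACF at lag k is phi_{kk}, the last component of the solution
to the Yule-Walker system G_k phi = r_k where
  (G_k)_{ij} = rho(|i - j|), (r_k)_i = rho(i), i,j = 1..k.
Equivalently, Durbin-Levinson gives phi_{kk} iteratively:
  phi_{11} = rho(1)
  phi_{kk} = [rho(k) - sum_{j=1..k-1} phi_{k-1,j} rho(k-j)]
            / [1 - sum_{j=1..k-1} phi_{k-1,j} rho(j)],
  phi_{k,j} = phi_{k-1,j} - phi_{kk} phi_{k-1,k-j},  j = 1..k-1.
Step k = 1:
  phi_11 = rho(1) = -0.1311.
Step k = 2:
  phi_22 = [rho(2) - phi_11 rho(1)] / [1 - phi_11 rho(1)] = [-0.3942 - (-0.1311)(-0.1311)] / [1 - (-0.1311)(-0.1311)]
         = -0.41138721 / 0.98281279 = -0.418581.
  Update: phi_21 = phi_11 - phi_22 phi_11 = -0.1311 - (-0.418581)(-0.1311) = -0.185976.
Step k = 3:
  phi_33 = [rho(3) - phi_21 rho(2) - phi_22 rho(1)] / [1 - phi_21 rho(1) - phi_22 rho(2)]
    numerator   = 0.0041 - (-0.185976)(-0.3942) - (-0.418581)(-0.1311) = -0.12408778
    denominator = 1 - (-0.185976)(-0.1311) - (-0.418581)(-0.3942) = 0.81061373
  phi_33 = -0.12408778 / 0.81061373 = -0.1531.
Therefore phi_{33} = -0.1531.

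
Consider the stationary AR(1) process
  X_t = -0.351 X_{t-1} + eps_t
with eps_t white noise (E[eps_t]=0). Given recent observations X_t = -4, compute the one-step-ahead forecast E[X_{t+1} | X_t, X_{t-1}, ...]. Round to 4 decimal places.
E[X_{t+1} \mid \mathcal F_t] = 1.4040

For an AR(p) model X_t = c + sum_i phi_i X_{t-i} + eps_t, the
one-step-ahead conditional mean is
  E[X_{t+1} | X_t, ...] = c + sum_i phi_i X_{t+1-i}.
Substitute known values:
  E[X_{t+1} | ...] = (-0.351) * (-4)
                   = 1.4040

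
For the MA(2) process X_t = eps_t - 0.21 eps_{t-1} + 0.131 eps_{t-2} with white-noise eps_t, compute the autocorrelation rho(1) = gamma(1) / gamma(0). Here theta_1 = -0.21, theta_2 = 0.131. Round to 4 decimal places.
\rho(1) = -0.2238

For an MA(q) process with theta_0 = 1, the autocovariance is
  gamma(k) = sigma^2 * sum_{i=0..q-k} theta_i * theta_{i+k},
and rho(k) = gamma(k) / gamma(0). Sigma^2 cancels.
  numerator   = (1)*(-0.21) + (-0.21)*(0.131) = -0.23751.
  denominator = (1)^2 + (-0.21)^2 + (0.131)^2 = 1.061261.
  rho(1) = -0.23751 / 1.061261 = -0.2238.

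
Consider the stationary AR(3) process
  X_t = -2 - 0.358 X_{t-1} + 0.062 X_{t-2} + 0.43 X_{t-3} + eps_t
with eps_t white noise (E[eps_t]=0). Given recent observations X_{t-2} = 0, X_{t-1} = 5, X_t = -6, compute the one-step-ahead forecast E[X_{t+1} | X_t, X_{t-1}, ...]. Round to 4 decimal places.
E[X_{t+1} \mid \mathcal F_t] = 0.4580

For an AR(p) model X_t = c + sum_i phi_i X_{t-i} + eps_t, the
one-step-ahead conditional mean is
  E[X_{t+1} | X_t, ...] = c + sum_i phi_i X_{t+1-i}.
Substitute known values:
  E[X_{t+1} | ...] = -2 + (-0.358) * (-6) + (0.062) * (5) + (0.43) * (0)
                   = 0.4580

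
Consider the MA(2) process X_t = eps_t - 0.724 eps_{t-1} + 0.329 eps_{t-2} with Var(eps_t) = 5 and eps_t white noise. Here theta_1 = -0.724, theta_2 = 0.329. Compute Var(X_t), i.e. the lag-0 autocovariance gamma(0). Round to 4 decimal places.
\gamma(0) = 8.1621

For an MA(q) process X_t = eps_t + sum_i theta_i eps_{t-i} with
Var(eps_t) = sigma^2, the variance is
  gamma(0) = sigma^2 * (1 + sum_i theta_i^2).
  sum_i theta_i^2 = (-0.724)^2 + (0.329)^2 = 0.524176 + 0.108241 = 0.632417.
  gamma(0) = 5 * (1 + 0.632417) = 5 * 1.632417 = 8.162085, which rounds to 8.1621.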